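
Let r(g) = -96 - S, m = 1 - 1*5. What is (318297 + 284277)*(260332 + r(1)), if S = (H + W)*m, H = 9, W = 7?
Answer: 156850012200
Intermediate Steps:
m = -4 (m = 1 - 5 = -4)
S = -64 (S = (9 + 7)*(-4) = 16*(-4) = -64)
r(g) = -32 (r(g) = -96 - 1*(-64) = -96 + 64 = -32)
(318297 + 284277)*(260332 + r(1)) = (318297 + 284277)*(260332 - 32) = 602574*260300 = 156850012200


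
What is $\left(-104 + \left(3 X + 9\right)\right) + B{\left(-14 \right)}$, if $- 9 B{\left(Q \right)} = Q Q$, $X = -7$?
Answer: $- \frac{1240}{9} \approx -137.78$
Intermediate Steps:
$B{\left(Q \right)} = - \frac{Q^{2}}{9}$ ($B{\left(Q \right)} = - \frac{Q Q}{9} = - \frac{Q^{2}}{9}$)
$\left(-104 + \left(3 X + 9\right)\right) + B{\left(-14 \right)} = \left(-104 + \left(3 \left(-7\right) + 9\right)\right) - \frac{\left(-14\right)^{2}}{9} = \left(-104 + \left(-21 + 9\right)\right) - \frac{196}{9} = \left(-104 - 12\right) - \frac{196}{9} = -116 - \frac{196}{9} = - \frac{1240}{9}$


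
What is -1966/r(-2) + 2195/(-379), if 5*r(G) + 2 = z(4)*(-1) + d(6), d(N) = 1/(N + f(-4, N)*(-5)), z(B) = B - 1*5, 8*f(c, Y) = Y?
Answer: 6703831/379 ≈ 17688.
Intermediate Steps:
f(c, Y) = Y/8
z(B) = -5 + B (z(B) = B - 5 = -5 + B)
d(N) = 8/(3*N) (d(N) = 1/(N + (N/8)*(-5)) = 1/(N - 5*N/8) = 1/(3*N/8) = 8/(3*N))
r(G) = -⅑ (r(G) = -⅖ + ((-5 + 4)*(-1) + (8/3)/6)/5 = -⅖ + (-1*(-1) + (8/3)*(⅙))/5 = -⅖ + (1 + 4/9)/5 = -⅖ + (⅕)*(13/9) = -⅖ + 13/45 = -⅑)
-1966/r(-2) + 2195/(-379) = -1966/(-⅑) + 2195/(-379) = -1966*(-9) + 2195*(-1/379) = 17694 - 2195/379 = 6703831/379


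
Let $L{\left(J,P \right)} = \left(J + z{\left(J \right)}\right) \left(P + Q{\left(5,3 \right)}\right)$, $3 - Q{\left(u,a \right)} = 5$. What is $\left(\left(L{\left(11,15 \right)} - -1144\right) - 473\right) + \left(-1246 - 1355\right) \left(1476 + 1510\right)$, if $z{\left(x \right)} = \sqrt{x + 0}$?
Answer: $-7765772 + 13 \sqrt{11} \approx -7.7657 \cdot 10^{6}$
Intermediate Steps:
$z{\left(x \right)} = \sqrt{x}$
$Q{\left(u,a \right)} = -2$ ($Q{\left(u,a \right)} = 3 - 5 = -2$)
$L{\left(J,P \right)} = \left(-2 + P\right) \left(J + \sqrt{J}\right)$ ($L{\left(J,P \right)} = \left(J + \sqrt{J}\right) \left(P - 2\right) = \left(J + \sqrt{J}\right) \left(-2 + P\right) = \left(-2 + P\right) \left(J + \sqrt{J}\right)$)
$\left(\left(L{\left(11,15 \right)} - -1144\right) - 473\right) + \left(-1246 - 1355\right) \left(1476 + 1510\right) = \left(\left(\left(\left(-2\right) 11 - 2 \sqrt{11} + 11 \cdot 15 + 15 \sqrt{11}\right) - -1144\right) - 473\right) + \left(-1246 - 1355\right) \left(1476 + 1510\right) = \left(\left(\left(-22 - 2 \sqrt{11} + 165 + 15 \sqrt{11}\right) + 1144\right) - 473\right) - 7766586 = \left(\left(\left(143 + 13 \sqrt{11}\right) + 1144\right) - 473\right) - 7766586 = \left(\left(1287 + 13 \sqrt{11}\right) - 473\right) - 7766586 = \left(814 + 13 \sqrt{11}\right) - 7766586 = -7765772 + 13 \sqrt{11}$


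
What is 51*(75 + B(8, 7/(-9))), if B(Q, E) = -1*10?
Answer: 3315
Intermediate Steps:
B(Q, E) = -10
51*(75 + B(8, 7/(-9))) = 51*(75 - 10) = 51*65 = 3315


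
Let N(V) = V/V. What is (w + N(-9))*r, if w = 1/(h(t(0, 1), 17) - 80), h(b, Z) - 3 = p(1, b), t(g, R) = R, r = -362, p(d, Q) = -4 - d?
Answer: -14661/41 ≈ -357.59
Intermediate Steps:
N(V) = 1
h(b, Z) = -2 (h(b, Z) = 3 + (-4 - 1*1) = 3 + (-4 - 1) = 3 - 5 = -2)
w = -1/82 (w = 1/(-2 - 80) = 1/(-82) = -1/82 ≈ -0.012195)
(w + N(-9))*r = (-1/82 + 1)*(-362) = (81/82)*(-362) = -14661/41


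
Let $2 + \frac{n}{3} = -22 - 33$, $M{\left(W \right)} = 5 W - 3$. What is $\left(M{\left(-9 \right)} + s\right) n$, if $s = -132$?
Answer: $30780$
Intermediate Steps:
$M{\left(W \right)} = -3 + 5 W$
$n = -171$ ($n = -6 + 3 \left(-22 - 33\right) = -6 + 3 \left(-55\right) = -6 - 165 = -171$)
$\left(M{\left(-9 \right)} + s\right) n = \left(\left(-3 + 5 \left(-9\right)\right) - 132\right) \left(-171\right) = \left(\left(-3 - 45\right) - 132\right) \left(-171\right) = \left(-48 - 132\right) \left(-171\right) = \left(-180\right) \left(-171\right) = 30780$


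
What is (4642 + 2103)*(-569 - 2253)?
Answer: -19034390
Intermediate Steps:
(4642 + 2103)*(-569 - 2253) = 6745*(-2822) = -19034390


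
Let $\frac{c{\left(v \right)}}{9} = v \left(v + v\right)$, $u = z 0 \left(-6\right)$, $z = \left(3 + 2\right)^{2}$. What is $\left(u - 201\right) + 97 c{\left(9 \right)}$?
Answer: $141225$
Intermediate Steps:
$z = 25$ ($z = 5^{2} = 25$)
$u = 0$ ($u = 25 \cdot 0 \left(-6\right) = 0 \left(-6\right) = 0$)
$c{\left(v \right)} = 18 v^{2}$ ($c{\left(v \right)} = 9 v \left(v + v\right) = 9 v 2 v = 9 \cdot 2 v^{2} = 18 v^{2}$)
$\left(u - 201\right) + 97 c{\left(9 \right)} = \left(0 - 201\right) + 97 \cdot 18 \cdot 9^{2} = -201 + 97 \cdot 18 \cdot 81 = -201 + 97 \cdot 1458 = -201 + 141426 = 141225$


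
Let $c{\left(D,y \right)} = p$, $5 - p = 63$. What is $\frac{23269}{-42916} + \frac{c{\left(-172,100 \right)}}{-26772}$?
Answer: $- \frac{155117135}{287236788} \approx -0.54003$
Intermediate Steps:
$p = -58$ ($p = 5 - 63 = -58$)
$c{\left(D,y \right)} = -58$
$\frac{23269}{-42916} + \frac{c{\left(-172,100 \right)}}{-26772} = \frac{23269}{-42916} - \frac{58}{-26772} = 23269 \left(- \frac{1}{42916}\right) - - \frac{29}{13386} = - \frac{23269}{42916} + \frac{29}{13386} = - \frac{155117135}{287236788}$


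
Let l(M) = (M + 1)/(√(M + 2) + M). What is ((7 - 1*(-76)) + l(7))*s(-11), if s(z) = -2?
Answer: -838/5 ≈ -167.60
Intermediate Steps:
l(M) = (1 + M)/(M + √(2 + M)) (l(M) = (1 + M)/(√(2 + M) + M) = (1 + M)/(M + √(2 + M)))
((7 - 1*(-76)) + l(7))*s(-11) = ((7 - 1*(-76)) + (1 + 7)/(7 + √(2 + 7)))*(-2) = ((7 + 76) + 8/(7 + √9))*(-2) = (83 + 8/(7 + 3))*(-2) = (83 + 8/10)*(-2) = (83 + (⅒)*8)*(-2) = (83 + ⅘)*(-2) = (419/5)*(-2) = -838/5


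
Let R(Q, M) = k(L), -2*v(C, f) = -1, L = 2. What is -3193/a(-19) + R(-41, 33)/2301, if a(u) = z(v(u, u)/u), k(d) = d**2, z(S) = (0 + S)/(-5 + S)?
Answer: -1403294759/2301 ≈ -6.0986e+5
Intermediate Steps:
v(C, f) = 1/2 (v(C, f) = -1/2*(-1) = 1/2)
z(S) = S/(-5 + S)
a(u) = 1/(2*u*(-5 + 1/(2*u))) (a(u) = (1/(2*u))/(-5 + 1/(2*u)) = 1/(2*u*(-5 + 1/(2*u))))
R(Q, M) = 4 (R(Q, M) = 2**2 = 4)
-3193/a(-19) + R(-41, 33)/2301 = -3193/((-1/(-1 + 10*(-19)))) + 4/2301 = -3193/((-1/(-1 - 190))) + 4*(1/2301) = -3193/((-1/(-191))) + 4/2301 = -3193/((-1*(-1/191))) + 4/2301 = -3193/1/191 + 4/2301 = -3193*191 + 4/2301 = -609863 + 4/2301 = -1403294759/2301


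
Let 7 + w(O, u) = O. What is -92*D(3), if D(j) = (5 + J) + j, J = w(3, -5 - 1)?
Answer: -368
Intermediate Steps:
w(O, u) = -7 + O
J = -4 (J = -7 + 3 = -4)
D(j) = 1 + j (D(j) = (5 - 4) + j = 1 + j)
-92*D(3) = -92*(1 + 3) = -92*4 = -368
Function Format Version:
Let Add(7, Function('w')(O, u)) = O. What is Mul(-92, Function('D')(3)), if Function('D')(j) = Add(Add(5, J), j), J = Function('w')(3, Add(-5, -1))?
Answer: -368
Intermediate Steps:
Function('w')(O, u) = Add(-7, O)
J = -4 (J = Add(-7, 3) = -4)
Function('D')(j) = Add(1, j) (Function('D')(j) = Add(Add(5, -4), j) = Add(1, j))
Mul(-92, Function('D')(3)) = Mul(-92, Add(1, 3)) = Mul(-92, 4) = -368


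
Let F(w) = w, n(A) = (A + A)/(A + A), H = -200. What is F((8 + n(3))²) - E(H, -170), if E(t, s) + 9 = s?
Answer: 260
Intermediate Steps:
E(t, s) = -9 + s
n(A) = 1 (n(A) = (2*A)/((2*A)) = (2*A)*(1/(2*A)) = 1)
F((8 + n(3))²) - E(H, -170) = (8 + 1)² - (-9 - 170) = 9² - 1*(-179) = 81 + 179 = 260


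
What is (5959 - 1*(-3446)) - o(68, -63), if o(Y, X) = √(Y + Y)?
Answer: 9405 - 2*√34 ≈ 9393.3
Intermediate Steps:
o(Y, X) = √2*√Y (o(Y, X) = √(2*Y) = √2*√Y)
(5959 - 1*(-3446)) - o(68, -63) = (5959 - 1*(-3446)) - √2*√68 = (5959 + 3446) - √2*2*√17 = 9405 - 2*√34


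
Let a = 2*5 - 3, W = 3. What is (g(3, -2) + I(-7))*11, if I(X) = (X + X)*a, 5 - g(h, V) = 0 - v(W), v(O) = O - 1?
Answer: -1001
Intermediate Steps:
a = 7 (a = 10 - 3 = 7)
v(O) = -1 + O
g(h, V) = 7 (g(h, V) = 5 - (0 - (-1 + 3)) = 5 - (0 - 1*2) = 5 - (0 - 2) = 5 - 1*(-2) = 5 + 2 = 7)
I(X) = 14*X (I(X) = (X + X)*7 = (2*X)*7 = 14*X)
(g(3, -2) + I(-7))*11 = (7 + 14*(-7))*11 = (7 - 98)*11 = -91*11 = -1001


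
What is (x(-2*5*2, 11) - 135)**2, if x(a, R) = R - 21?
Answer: 21025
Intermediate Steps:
x(a, R) = -21 + R
(x(-2*5*2, 11) - 135)**2 = ((-21 + 11) - 135)**2 = (-10 - 135)**2 = (-145)**2 = 21025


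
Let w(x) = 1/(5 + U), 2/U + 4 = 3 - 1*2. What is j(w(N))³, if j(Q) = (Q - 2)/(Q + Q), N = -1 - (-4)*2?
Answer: -12167/216 ≈ -56.329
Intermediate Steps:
U = -⅔ (U = 2/(-4 + (3 - 1*2)) = 2/(-4 + (3 - 2)) = 2/(-4 + 1) = 2/(-3) = 2*(-⅓) = -⅔ ≈ -0.66667)
N = 7 (N = -1 - 1*(-8) = -1 + 8 = 7)
w(x) = 3/13 (w(x) = 1/(5 - ⅔) = 1/(13/3) = 3/13)
j(Q) = (-2 + Q)/(2*Q) (j(Q) = (-2 + Q)/((2*Q)) = (-2 + Q)*(1/(2*Q)) = (-2 + Q)/(2*Q))
j(w(N))³ = ((-2 + 3/13)/(2*(3/13)))³ = ((½)*(13/3)*(-23/13))³ = (-23/6)³ = -12167/216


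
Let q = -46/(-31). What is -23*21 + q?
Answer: -14927/31 ≈ -481.52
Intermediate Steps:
q = 46/31 (q = -46*(-1/31) = 46/31 ≈ 1.4839)
-23*21 + q = -23*21 + 46/31 = -483 + 46/31 = -14927/31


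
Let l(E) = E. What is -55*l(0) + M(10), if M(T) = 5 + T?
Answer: 15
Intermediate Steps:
-55*l(0) + M(10) = -55*0 + (5 + 10) = 0 + 15 = 15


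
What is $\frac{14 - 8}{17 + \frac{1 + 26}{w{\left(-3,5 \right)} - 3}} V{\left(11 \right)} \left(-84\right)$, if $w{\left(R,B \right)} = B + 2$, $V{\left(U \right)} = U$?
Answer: $- \frac{22176}{95} \approx -233.43$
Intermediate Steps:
$w{\left(R,B \right)} = 2 + B$
$\frac{14 - 8}{17 + \frac{1 + 26}{w{\left(-3,5 \right)} - 3}} V{\left(11 \right)} \left(-84\right) = \frac{14 - 8}{17 + \frac{1 + 26}{\left(2 + 5\right) - 3}} \cdot 11 \left(-84\right) = \frac{14 - 8}{17 + \frac{27}{7 - 3}} \cdot 11 \left(-84\right) = \frac{6}{17 + \frac{27}{4}} \cdot 11 \left(-84\right) = \frac{6}{\frac{95}{4}} \cdot 11 \left(-84\right) = 6 \cdot \frac{4}{95} \cdot 11 \left(-84\right) = \frac{24}{95} \cdot 11 \left(-84\right) = \frac{264}{95} \left(-84\right) = - \frac{22176}{95}$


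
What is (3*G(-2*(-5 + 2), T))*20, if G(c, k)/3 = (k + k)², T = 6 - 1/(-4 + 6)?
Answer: 21780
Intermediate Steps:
T = 11/2 (T = 6 - 1/2 = 6 - 1*½ = 6 - ½ = 11/2 ≈ 5.5000)
G(c, k) = 12*k² (G(c, k) = 3*(k + k)² = 3*(2*k)² = 3*(4*k²) = 12*k²)
(3*G(-2*(-5 + 2), T))*20 = (3*(12*(11/2)²))*20 = (3*(12*(121/4)))*20 = (3*363)*20 = 1089*20 = 21780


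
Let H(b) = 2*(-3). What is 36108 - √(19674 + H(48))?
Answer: 36108 - 2*√4917 ≈ 35968.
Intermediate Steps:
H(b) = -6
36108 - √(19674 + H(48)) = 36108 - √(19674 - 6) = 36108 - √19668 = 36108 - 2*√4917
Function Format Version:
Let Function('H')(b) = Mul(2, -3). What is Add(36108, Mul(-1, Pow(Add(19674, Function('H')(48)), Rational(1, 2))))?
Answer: Add(36108, Mul(-2, Pow(4917, Rational(1, 2)))) ≈ 35968.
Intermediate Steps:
Function('H')(b) = -6
Add(36108, Mul(-1, Pow(Add(19674, Function('H')(48)), Rational(1, 2)))) = Add(36108, Mul(-1, Pow(Add(19674, -6), Rational(1, 2)))) = Add(36108, Mul(-1, Pow(19668, Rational(1, 2)))) = Add(36108, Mul(-1, Mul(2, Pow(4917, Rational(1, 2))))) = Add(36108, Mul(-2, Pow(4917, Rational(1, 2))))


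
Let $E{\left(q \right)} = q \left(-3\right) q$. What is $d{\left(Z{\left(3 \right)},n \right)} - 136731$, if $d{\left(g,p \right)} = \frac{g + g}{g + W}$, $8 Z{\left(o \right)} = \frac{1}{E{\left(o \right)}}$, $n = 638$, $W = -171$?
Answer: $- \frac{5050432945}{36937} \approx -1.3673 \cdot 10^{5}$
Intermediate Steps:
$E{\left(q \right)} = - 3 q^{2}$ ($E{\left(q \right)} = - 3 q q = - 3 q^{2}$)
$Z{\left(o \right)} = - \frac{1}{24 o^{2}}$ ($Z{\left(o \right)} = \frac{1}{8 \left(- 3 o^{2}\right)} = \frac{\left(- \frac{1}{3}\right) \frac{1}{o^{2}}}{8} = - \frac{1}{24 o^{2}}$)
$d{\left(g,p \right)} = \frac{2 g}{-171 + g}$ ($d{\left(g,p \right)} = \frac{g + g}{g - 171} = \frac{2 g}{-171 + g}$)
$d{\left(Z{\left(3 \right)},n \right)} - 136731 = \frac{2 \left(- \frac{1}{24 \cdot 9}\right)}{-171 - \frac{1}{24 \cdot 9}} - 136731 = \frac{2 \left(\left(- \frac{1}{24}\right) \frac{1}{9}\right)}{-171 - \frac{1}{216}} - 136731 = 2 \left(- \frac{1}{216}\right) \frac{1}{-171 - \frac{1}{216}} - 136731 = 2 \left(- \frac{1}{216}\right) \frac{1}{- \frac{36937}{216}} - 136731 = 2 \left(- \frac{1}{216}\right) \left(- \frac{216}{36937}\right) - 136731 = \frac{2}{36937} - 136731 = - \frac{5050432945}{36937}$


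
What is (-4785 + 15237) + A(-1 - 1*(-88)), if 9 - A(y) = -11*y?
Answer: 11418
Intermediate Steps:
A(y) = 9 + 11*y (A(y) = 9 - (-11)*y = 9 + 11*y)
(-4785 + 15237) + A(-1 - 1*(-88)) = (-4785 + 15237) + (9 + 11*(-1 - 1*(-88))) = 10452 + (9 + 11*(-1 + 88)) = 10452 + (9 + 11*87) = 10452 + (9 + 957) = 10452 + 966 = 11418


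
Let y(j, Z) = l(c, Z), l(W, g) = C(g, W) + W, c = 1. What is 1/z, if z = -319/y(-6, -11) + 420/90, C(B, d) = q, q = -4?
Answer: 1/111 ≈ 0.0090090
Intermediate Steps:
C(B, d) = -4
l(W, g) = -4 + W
y(j, Z) = -3 (y(j, Z) = -4 + 1 = -3)
z = 111 (z = -319/(-3) + 420/90 = -319*(-⅓) + 420*(1/90) = 319/3 + 14/3 = 111)
1/z = 1/111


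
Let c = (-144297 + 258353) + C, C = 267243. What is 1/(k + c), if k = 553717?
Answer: 1/935016 ≈ 1.0695e-6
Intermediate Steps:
c = 381299 (c = (-144297 + 258353) + 267243 = 114056 + 267243 = 381299)
1/(k + c) = 1/(553717 + 381299) = 1/935016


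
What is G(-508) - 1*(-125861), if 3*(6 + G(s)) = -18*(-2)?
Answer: 125867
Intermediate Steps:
G(s) = 6 (G(s) = -6 + (-18*(-2))/3 = -6 + (⅓)*36 = -6 + 12 = 6)
G(-508) - 1*(-125861) = 6 - 1*(-125861) = 6 + 125861 = 125867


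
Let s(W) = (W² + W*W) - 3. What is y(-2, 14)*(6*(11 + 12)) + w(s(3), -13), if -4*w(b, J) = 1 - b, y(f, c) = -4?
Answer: -1097/2 ≈ -548.50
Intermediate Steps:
s(W) = -3 + 2*W² (s(W) = (W² + W²) - 3 = 2*W² - 3 = -3 + 2*W²)
w(b, J) = -¼ + b/4 (w(b, J) = -(1 - b)/4 = -¼ + b/4)
y(-2, 14)*(6*(11 + 12)) + w(s(3), -13) = -24*(11 + 12) + (-¼ + (-3 + 2*3²)/4) = -24*23 + (-¼ + (-3 + 2*9)/4) = -4*138 + (-¼ + (-3 + 18)/4) = -552 + (-¼ + (¼)*15) = -552 + (-¼ + 15/4) = -552 + 7/2 = -1097/2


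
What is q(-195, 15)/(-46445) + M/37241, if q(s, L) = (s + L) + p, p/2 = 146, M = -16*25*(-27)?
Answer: 71062144/247094035 ≈ 0.28759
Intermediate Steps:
M = 10800 (M = -400*(-27) = 10800)
p = 292 (p = 2*146 = 292)
q(s, L) = 292 + L + s (q(s, L) = (s + L) + 292 = (L + s) + 292 = 292 + L + s)
q(-195, 15)/(-46445) + M/37241 = (292 + 15 - 195)/(-46445) + 10800/37241 = 112*(-1/46445) + 10800*(1/37241) = -16/6635 + 10800/37241 = 71062144/247094035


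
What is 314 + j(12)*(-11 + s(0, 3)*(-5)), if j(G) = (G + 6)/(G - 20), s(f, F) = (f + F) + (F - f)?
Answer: 1625/4 ≈ 406.25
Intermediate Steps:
s(f, F) = 2*F (s(f, F) = (F + f) + (F - f) = 2*F)
j(G) = (6 + G)/(-20 + G)
314 + j(12)*(-11 + s(0, 3)*(-5)) = 314 + ((6 + 12)/(-20 + 12))*(-11 + (2*3)*(-5)) = 314 + (18/(-8))*(-11 + 6*(-5)) = 314 + (-⅛*18)*(-11 - 30) = 314 - 9/4*(-41) = 314 + 369/4 = 1625/4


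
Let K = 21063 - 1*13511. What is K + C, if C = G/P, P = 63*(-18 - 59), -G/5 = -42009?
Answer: 1103779/147 ≈ 7508.7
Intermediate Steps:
G = 210045 (G = -5*(-42009) = 210045)
P = -4851 (P = 63*(-77) = -4851)
K = 7552 (K = 21063 - 13511 = 7552)
C = -6365/147 (C = 210045/(-4851) = 210045*(-1/4851) = -6365/147 ≈ -43.299)
K + C = 7552 - 6365/147 = 1103779/147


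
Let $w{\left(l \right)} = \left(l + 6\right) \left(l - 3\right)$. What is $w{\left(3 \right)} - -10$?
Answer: $10$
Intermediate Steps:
$w{\left(l \right)} = \left(-3 + l\right) \left(6 + l\right)$ ($w{\left(l \right)} = \left(6 + l\right) \left(-3 + l\right) = \left(-3 + l\right) \left(6 + l\right)$)
$w{\left(3 \right)} - -10 = \left(-18 + 3^{2} + 3 \cdot 3\right) - -10 = \left(-18 + 9 + 9\right) + 10 = 0 + 10 = 10$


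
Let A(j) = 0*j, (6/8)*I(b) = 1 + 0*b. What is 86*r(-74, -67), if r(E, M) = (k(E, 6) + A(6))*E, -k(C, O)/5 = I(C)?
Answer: 127280/3 ≈ 42427.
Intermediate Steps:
I(b) = 4/3 (I(b) = 4*(1 + 0*b)/3 = 4*(1 + 0)/3 = (4/3)*1 = 4/3)
k(C, O) = -20/3 (k(C, O) = -5*4/3 = -20/3)
A(j) = 0
r(E, M) = -20*E/3 (r(E, M) = (-20/3 + 0)*E = -20*E/3)
86*r(-74, -67) = 86*(-20/3*(-74)) = 86*(1480/3) = 127280/3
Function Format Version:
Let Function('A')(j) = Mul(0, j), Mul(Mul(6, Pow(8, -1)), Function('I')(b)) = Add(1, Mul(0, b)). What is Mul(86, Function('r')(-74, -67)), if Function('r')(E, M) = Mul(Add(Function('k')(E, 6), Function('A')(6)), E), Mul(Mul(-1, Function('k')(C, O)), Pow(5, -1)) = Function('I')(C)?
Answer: Rational(127280, 3) ≈ 42427.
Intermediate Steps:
Function('I')(b) = Rational(4, 3) (Function('I')(b) = Mul(Rational(4, 3), Add(1, Mul(0, b))) = Mul(Rational(4, 3), Add(1, 0)) = Mul(Rational(4, 3), 1) = Rational(4, 3))
Function('k')(C, O) = Rational(-20, 3) (Function('k')(C, O) = Mul(-5, Rational(4, 3)) = Rational(-20, 3))
Function('A')(j) = 0
Function('r')(E, M) = Mul(Rational(-20, 3), E) (Function('r')(E, M) = Mul(Add(Rational(-20, 3), 0), E) = Mul(Rational(-20, 3), E))
Mul(86, Function('r')(-74, -67)) = Mul(86, Mul(Rational(-20, 3), -74)) = Mul(86, Rational(1480, 3)) = Rational(127280, 3)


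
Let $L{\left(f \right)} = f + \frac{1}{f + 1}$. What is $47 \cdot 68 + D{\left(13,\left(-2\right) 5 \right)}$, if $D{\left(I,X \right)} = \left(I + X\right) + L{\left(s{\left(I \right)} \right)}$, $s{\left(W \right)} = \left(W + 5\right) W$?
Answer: $\frac{806756}{235} \approx 3433.0$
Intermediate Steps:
$s{\left(W \right)} = W \left(5 + W\right)$ ($s{\left(W \right)} = \left(5 + W\right) W = W \left(5 + W\right)$)
$L{\left(f \right)} = f + \frac{1}{1 + f}$
$D{\left(I,X \right)} = I + X + \frac{1 + I \left(5 + I\right) + I^{2} \left(5 + I\right)^{2}}{1 + I \left(5 + I\right)}$ ($D{\left(I,X \right)} = \left(I + X\right) + \frac{1 + I \left(5 + I\right) + \left(I \left(5 + I\right)\right)^{2}}{1 + I \left(5 + I\right)} = \left(I + X\right) + \frac{1 + I \left(5 + I\right) + I^{2} \left(5 + I\right)^{2}}{1 + I \left(5 + I\right)} = I + X + \frac{1 + I \left(5 + I\right) + I^{2} \left(5 + I\right)^{2}}{1 + I \left(5 + I\right)}$)
$47 \cdot 68 + D{\left(13,\left(-2\right) 5 \right)} = 47 \cdot 68 + \frac{1 + 13 \left(5 + 13\right) + 13^{2} \left(5 + 13\right)^{2} + \left(1 + 13 \left(5 + 13\right)\right) \left(13 - 10\right)}{1 + 13 \left(5 + 13\right)} = 3196 + \frac{1 + 13 \cdot 18 + 169 \cdot 18^{2} + \left(1 + 13 \cdot 18\right) \left(13 - 10\right)}{1 + 13 \cdot 18} = 3196 + \frac{1 + 234 + 169 \cdot 324 + \left(1 + 234\right) 3}{1 + 234} = 3196 + \frac{1 + 234 + 54756 + 235 \cdot 3}{235} = 3196 + \frac{1 + 234 + 54756 + 705}{235} = 3196 + \frac{1}{235} \cdot 55696 = 3196 + \frac{55696}{235} = \frac{806756}{235}$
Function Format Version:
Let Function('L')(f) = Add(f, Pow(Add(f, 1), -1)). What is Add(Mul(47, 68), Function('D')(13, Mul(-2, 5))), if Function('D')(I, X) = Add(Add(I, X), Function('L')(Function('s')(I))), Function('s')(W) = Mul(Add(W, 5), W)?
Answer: Rational(806756, 235) ≈ 3433.0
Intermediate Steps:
Function('s')(W) = Mul(W, Add(5, W)) (Function('s')(W) = Mul(Add(5, W), W) = Mul(W, Add(5, W)))
Function('L')(f) = Add(f, Pow(Add(1, f), -1))
Function('D')(I, X) = Add(I, X, Mul(Pow(Add(1, Mul(I, Add(5, I))), -1), Add(1, Mul(I, Add(5, I)), Mul(Pow(I, 2), Pow(Add(5, I), 2))))) (Function('D')(I, X) = Add(Add(I, X), Mul(Pow(Add(1, Mul(I, Add(5, I))), -1), Add(1, Mul(I, Add(5, I)), Pow(Mul(I, Add(5, I)), 2)))) = Add(Add(I, X), Mul(Pow(Add(1, Mul(I, Add(5, I))), -1), Add(1, Mul(I, Add(5, I)), Mul(Pow(I, 2), Pow(Add(5, I), 2))))) = Add(I, X, Mul(Pow(Add(1, Mul(I, Add(5, I))), -1), Add(1, Mul(I, Add(5, I)), Mul(Pow(I, 2), Pow(Add(5, I), 2))))))
Add(Mul(47, 68), Function('D')(13, Mul(-2, 5))) = Add(Mul(47, 68), Mul(Pow(Add(1, Mul(13, Add(5, 13))), -1), Add(1, Mul(13, Add(5, 13)), Mul(Pow(13, 2), Pow(Add(5, 13), 2)), Mul(Add(1, Mul(13, Add(5, 13))), Add(13, Mul(-2, 5)))))) = Add(3196, Mul(Pow(Add(1, Mul(13, 18)), -1), Add(1, Mul(13, 18), Mul(169, Pow(18, 2)), Mul(Add(1, Mul(13, 18)), Add(13, -10))))) = Add(3196, Mul(Pow(Add(1, 234), -1), Add(1, 234, Mul(169, 324), Mul(Add(1, 234), 3)))) = Add(3196, Mul(Pow(235, -1), Add(1, 234, 54756, Mul(235, 3)))) = Add(3196, Mul(Rational(1, 235), Add(1, 234, 54756, 705))) = Add(3196, Mul(Rational(1, 235), 55696)) = Add(3196, Rational(55696, 235)) = Rational(806756, 235)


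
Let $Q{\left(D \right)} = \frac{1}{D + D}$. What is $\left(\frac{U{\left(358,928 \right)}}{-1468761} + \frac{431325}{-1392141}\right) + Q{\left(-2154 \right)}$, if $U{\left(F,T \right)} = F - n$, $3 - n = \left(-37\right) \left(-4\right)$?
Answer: $- \frac{101268031394655}{326246819653804} \approx -0.3104$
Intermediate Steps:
$n = -145$ ($n = 3 - \left(-37\right) \left(-4\right) = 3 - 148 = -145$)
$Q{\left(D \right)} = \frac{1}{2 D}$
$U{\left(F,T \right)} = 145 + F$ ($U{\left(F,T \right)} = F - -145 = F + 145 = 145 + F$)
$\left(\frac{U{\left(358,928 \right)}}{-1468761} + \frac{431325}{-1392141}\right) + Q{\left(-2154 \right)} = \left(\frac{145 + 358}{-1468761} + \frac{431325}{-1392141}\right) + \frac{1}{2 \left(-2154\right)} = \left(503 \left(- \frac{1}{1468761}\right) + 431325 \left(- \frac{1}{1392141}\right)\right) + \frac{1}{2} \left(- \frac{1}{2154}\right) = \left(- \frac{503}{1468761} - \frac{143775}{464047}\right) - \frac{1}{4308} = - \frac{211404528416}{681574135767} - \frac{1}{4308} = - \frac{101268031394655}{326246819653804}$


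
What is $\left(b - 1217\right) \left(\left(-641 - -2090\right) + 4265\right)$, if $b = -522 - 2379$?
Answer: $-23530252$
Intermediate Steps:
$b = -2901$
$\left(b - 1217\right) \left(\left(-641 - -2090\right) + 4265\right) = \left(-2901 - 1217\right) \left(\left(-641 - -2090\right) + 4265\right) = - 4118 \left(\left(-641 + 2090\right) + 4265\right) = - 4118 \left(1449 + 4265\right) = \left(-4118\right) 5714 = -23530252$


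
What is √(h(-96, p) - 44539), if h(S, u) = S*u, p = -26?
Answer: I*√42043 ≈ 205.04*I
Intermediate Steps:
√(h(-96, p) - 44539) = √(-96*(-26) - 44539) = √(2496 - 44539) = √(-42043) = I*√42043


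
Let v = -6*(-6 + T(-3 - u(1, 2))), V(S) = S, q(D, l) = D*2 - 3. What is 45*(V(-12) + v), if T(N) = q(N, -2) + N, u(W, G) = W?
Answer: 5130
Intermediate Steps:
q(D, l) = -3 + 2*D (q(D, l) = 2*D - 3 = -3 + 2*D)
T(N) = -3 + 3*N (T(N) = (-3 + 2*N) + N = -3 + 3*N)
v = 126 (v = -6*(-6 + (-3 + 3*(-3 - 1*1))) = -6*(-6 + (-3 + 3*(-3 - 1))) = -6*(-6 + (-3 + 3*(-4))) = -6*(-6 + (-3 - 12)) = -6*(-6 - 15) = -6*(-21) = 126)
45*(V(-12) + v) = 45*(-12 + 126) = 45*114 = 5130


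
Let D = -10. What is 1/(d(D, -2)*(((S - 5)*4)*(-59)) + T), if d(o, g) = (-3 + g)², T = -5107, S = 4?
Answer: 1/793 ≈ 0.0012610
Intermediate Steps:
1/(d(D, -2)*(((S - 5)*4)*(-59)) + T) = 1/((-3 - 2)²*(((4 - 5)*4)*(-59)) - 5107) = 1/((-5)²*(-1*4*(-59)) - 5107) = 1/(25*(-4*(-59)) - 5107) = 1/(25*236 - 5107) = 1/(5900 - 5107) = 1/793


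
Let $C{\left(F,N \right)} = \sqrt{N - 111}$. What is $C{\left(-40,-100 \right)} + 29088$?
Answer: $29088 + i \sqrt{211} \approx 29088.0 + 14.526 i$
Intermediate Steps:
$C{\left(F,N \right)} = \sqrt{-111 + N}$
$C{\left(-40,-100 \right)} + 29088 = \sqrt{-111 - 100} + 29088 = \sqrt{-211} + 29088 = i \sqrt{211} + 29088 = 29088 + i \sqrt{211}$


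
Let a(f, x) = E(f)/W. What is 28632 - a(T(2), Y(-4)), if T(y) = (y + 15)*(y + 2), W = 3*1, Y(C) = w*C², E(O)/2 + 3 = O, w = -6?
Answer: 85766/3 ≈ 28589.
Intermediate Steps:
E(O) = -6 + 2*O
Y(C) = -6*C²
W = 3
T(y) = (2 + y)*(15 + y) (T(y) = (15 + y)*(2 + y) = (2 + y)*(15 + y))
a(f, x) = -2 + 2*f/3 (a(f, x) = (-6 + 2*f)/3 = (-6 + 2*f)*(⅓) = -2 + 2*f/3)
28632 - a(T(2), Y(-4)) = 28632 - (-2 + 2*(30 + 2² + 17*2)/3) = 28632 - (-2 + 2*(30 + 4 + 34)/3) = 28632 - (-2 + (⅔)*68) = 28632 - (-2 + 136/3) = 28632 - 1*130/3 = 28632 - 130/3 = 85766/3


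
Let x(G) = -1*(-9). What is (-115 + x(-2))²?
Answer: 11236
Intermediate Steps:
x(G) = 9
(-115 + x(-2))² = (-115 + 9)² = (-106)² = 11236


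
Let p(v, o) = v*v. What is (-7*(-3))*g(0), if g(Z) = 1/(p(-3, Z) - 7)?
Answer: 21/2 ≈ 10.500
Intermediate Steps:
p(v, o) = v**2
g(Z) = 1/2 (g(Z) = 1/((-3)**2 - 7) = 1/(9 - 7) = 1/2)
(-7*(-3))*g(0) = -7*(-3)*(1/2) = 21*(1/2) = 21/2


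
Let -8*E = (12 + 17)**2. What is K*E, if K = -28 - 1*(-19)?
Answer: 7569/8 ≈ 946.13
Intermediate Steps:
K = -9 (K = -28 + 19 = -9)
E = -841/8 (E = -(12 + 17)**2/8 = -1/8*29**2 = -1/8*841 = -841/8 ≈ -105.13)
K*E = -9*(-841/8) = 7569/8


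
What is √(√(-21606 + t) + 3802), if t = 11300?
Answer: √(3802 + I*√10306) ≈ 61.666 + 0.8231*I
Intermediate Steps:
√(√(-21606 + t) + 3802) = √(√(-21606 + 11300) + 3802) = √(√(-10306) + 3802) = √(I*√10306 + 3802) = √(3802 + I*√10306)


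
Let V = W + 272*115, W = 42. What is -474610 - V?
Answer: -505932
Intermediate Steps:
V = 31322 (V = 42 + 272*115 = 42 + 31280 = 31322)
-474610 - V = -474610 - 1*31322 = -474610 - 31322 = -505932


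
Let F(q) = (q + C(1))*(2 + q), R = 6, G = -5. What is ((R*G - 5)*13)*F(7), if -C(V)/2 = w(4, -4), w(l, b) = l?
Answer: 4095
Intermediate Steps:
C(V) = -8 (C(V) = -2*4 = -8)
F(q) = (-8 + q)*(2 + q) (F(q) = (q - 8)*(2 + q) = (-8 + q)*(2 + q))
((R*G - 5)*13)*F(7) = ((6*(-5) - 5)*13)*(-16 + 7**2 - 6*7) = ((-30 - 5)*13)*(-16 + 49 - 42) = -35*13*(-9) = -455*(-9) = 4095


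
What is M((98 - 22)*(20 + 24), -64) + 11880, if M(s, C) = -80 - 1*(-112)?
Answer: 11912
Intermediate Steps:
M(s, C) = 32 (M(s, C) = -80 + 112 = 32)
M((98 - 22)*(20 + 24), -64) + 11880 = 32 + 11880 = 11912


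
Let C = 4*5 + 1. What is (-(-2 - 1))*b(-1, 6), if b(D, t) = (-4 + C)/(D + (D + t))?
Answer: 51/4 ≈ 12.750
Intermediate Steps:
C = 21 (C = 20 + 1 = 21)
b(D, t) = 17/(t + 2*D) (b(D, t) = (-4 + 21)/(D + (D + t)) = 17/(t + 2*D))
(-(-2 - 1))*b(-1, 6) = (-(-2 - 1))*(17/(6 + 2*(-1))) = (-1*(-3))*(17/(6 - 2)) = 3*(17/4) = 51/4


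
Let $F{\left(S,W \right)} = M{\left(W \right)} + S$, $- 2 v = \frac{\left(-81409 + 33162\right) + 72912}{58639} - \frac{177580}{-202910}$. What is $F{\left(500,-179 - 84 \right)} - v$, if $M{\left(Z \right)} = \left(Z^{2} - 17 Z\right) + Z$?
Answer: $\frac{175805744629423}{2379687898} \approx 73878.0$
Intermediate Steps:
$M{\left(Z \right)} = Z^{2} - 16 Z$
$v = - \frac{1541788877}{2379687898}$ ($v = - \frac{\frac{\left(-81409 + 33162\right) + 72912}{58639} - \frac{177580}{-202910}}{2} = - \frac{\left(-48247 + 72912\right) \frac{1}{58639} - - \frac{17758}{20291}}{2} = - \frac{24665 \cdot \frac{1}{58639} + \frac{17758}{20291}}{2} = - \frac{\frac{24665}{58639} + \frac{17758}{20291}}{2} = \left(- \frac{1}{2}\right) \frac{1541788877}{1189843949} = - \frac{1541788877}{2379687898} \approx -0.6479$)
$F{\left(S,W \right)} = S + W \left(-16 + W\right)$ ($F{\left(S,W \right)} = W \left(-16 + W\right) + S = S + W \left(-16 + W\right)$)
$F{\left(500,-179 - 84 \right)} - v = \left(500 + \left(-179 - 84\right) \left(-16 - 263\right)\right) - - \frac{1541788877}{2379687898} = \left(500 - 263 \left(-16 - 263\right)\right) + \frac{1541788877}{2379687898} = \left(500 - -73377\right) + \frac{1541788877}{2379687898} = \left(500 + 73377\right) + \frac{1541788877}{2379687898} = 73877 + \frac{1541788877}{2379687898} = \frac{175805744629423}{2379687898}$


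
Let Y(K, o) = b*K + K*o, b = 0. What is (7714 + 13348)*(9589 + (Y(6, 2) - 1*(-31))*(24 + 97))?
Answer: 311549104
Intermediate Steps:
Y(K, o) = K*o (Y(K, o) = 0*K + K*o = 0 + K*o = K*o)
(7714 + 13348)*(9589 + (Y(6, 2) - 1*(-31))*(24 + 97)) = (7714 + 13348)*(9589 + (6*2 - 1*(-31))*(24 + 97)) = 21062*(9589 + (12 + 31)*121) = 21062*(9589 + 43*121) = 21062*(9589 + 5203) = 21062*14792 = 311549104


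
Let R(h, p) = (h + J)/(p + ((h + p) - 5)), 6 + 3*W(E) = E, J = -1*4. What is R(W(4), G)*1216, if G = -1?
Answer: 17024/23 ≈ 740.17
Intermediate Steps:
J = -4
W(E) = -2 + E/3
R(h, p) = (-4 + h)/(-5 + h + 2*p) (R(h, p) = (h - 4)/(p + ((h + p) - 5)) = (-4 + h)/(p + (-5 + h + p)) = (-4 + h)/(-5 + h + 2*p))
R(W(4), G)*1216 = ((-4 + (-2 + (⅓)*4))/(-5 + (-2 + (⅓)*4) + 2*(-1)))*1216 = ((-4 + (-2 + 4/3))/(-5 + (-2 + 4/3) - 2))*1216 = ((-4 - ⅔)/(-5 - ⅔ - 2))*1216 = (-14/3/(-23/3))*1216 = -3/23*(-14/3)*1216 = (14/23)*1216 = 17024/23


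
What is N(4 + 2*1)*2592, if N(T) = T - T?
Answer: 0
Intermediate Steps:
N(T) = 0
N(4 + 2*1)*2592 = 0*2592 = 0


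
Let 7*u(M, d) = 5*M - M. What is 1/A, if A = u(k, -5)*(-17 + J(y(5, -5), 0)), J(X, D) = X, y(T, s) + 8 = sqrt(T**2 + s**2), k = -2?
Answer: 7/184 + 7*sqrt(2)/920 ≈ 0.048804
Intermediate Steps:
y(T, s) = -8 + sqrt(T**2 + s**2)
u(M, d) = 4*M/7 (u(M, d) = (5*M - M)/7 = (4*M)/7 = 4*M/7)
A = 200/7 - 40*sqrt(2)/7 (A = ((4/7)*(-2))*(-17 + (-8 + sqrt(5**2 + (-5)**2))) = -8*(-17 + (-8 + sqrt(25 + 25)))/7 = -8*(-17 + (-8 + sqrt(50)))/7 = -8*(-17 + (-8 + 5*sqrt(2)))/7 = -8*(-25 + 5*sqrt(2))/7 = 200/7 - 40*sqrt(2)/7 ≈ 20.490)
1/A = 1/(200/7 - 40*sqrt(2)/7)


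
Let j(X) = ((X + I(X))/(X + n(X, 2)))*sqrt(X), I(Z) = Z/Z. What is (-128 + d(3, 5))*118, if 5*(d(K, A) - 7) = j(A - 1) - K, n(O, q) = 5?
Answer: -644516/45 ≈ -14323.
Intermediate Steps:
I(Z) = 1
j(X) = sqrt(X)*(1 + X)/(5 + X) (j(X) = ((X + 1)/(X + 5))*sqrt(X) = ((1 + X)/(5 + X))*sqrt(X) = sqrt(X)*(1 + X)/(5 + X))
d(K, A) = 7 - K/5 + A*sqrt(-1 + A)/(5*(4 + A)) (d(K, A) = 7 + (sqrt(A - 1)*(1 + (A - 1))/(5 + (A - 1)) - K)/5 = 7 + (sqrt(-1 + A)*(1 + (-1 + A))/(5 + (-1 + A)) - K)/5 = 7 + (sqrt(-1 + A)*A/(4 + A) - K)/5 = 7 + (A*sqrt(-1 + A)/(4 + A) - K)/5 = 7 + (-K + A*sqrt(-1 + A)/(4 + A))/5 = 7 + (-K/5 + A*sqrt(-1 + A)/(5*(4 + A))) = 7 - K/5 + A*sqrt(-1 + A)/(5*(4 + A)))
(-128 + d(3, 5))*118 = (-128 + (5*sqrt(-1 + 5) + (4 + 5)*(35 - 1*3))/(5*(4 + 5)))*118 = (-128 + (1/5)*(5*sqrt(4) + 9*(35 - 3))/9)*118 = (-128 + (1/5)*(1/9)*(5*2 + 9*32))*118 = (-128 + (1/5)*(1/9)*(10 + 288))*118 = (-128 + (1/5)*(1/9)*298)*118 = (-128 + 298/45)*118 = -5462/45*118 = -644516/45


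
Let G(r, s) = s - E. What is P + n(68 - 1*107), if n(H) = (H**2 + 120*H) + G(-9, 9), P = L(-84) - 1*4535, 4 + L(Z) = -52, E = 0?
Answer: -7741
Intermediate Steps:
L(Z) = -56 (L(Z) = -4 - 52 = -56)
P = -4591 (P = -56 - 1*4535 = -56 - 4535 = -4591)
G(r, s) = s (G(r, s) = s - 1*0 = s + 0 = s)
n(H) = 9 + H**2 + 120*H (n(H) = (H**2 + 120*H) + 9 = 9 + H**2 + 120*H)
P + n(68 - 1*107) = -4591 + (9 + (68 - 1*107)**2 + 120*(68 - 1*107)) = -4591 + (9 + (68 - 107)**2 + 120*(68 - 107)) = -4591 + (9 + (-39)**2 + 120*(-39)) = -4591 + (9 + 1521 - 4680) = -4591 - 3150 = -7741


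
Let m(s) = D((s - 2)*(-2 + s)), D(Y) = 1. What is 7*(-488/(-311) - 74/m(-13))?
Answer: -157682/311 ≈ -507.02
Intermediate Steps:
m(s) = 1
7*(-488/(-311) - 74/m(-13)) = 7*(-488/(-311) - 74/1) = 7*(-488*(-1/311) - 74*1) = 7*(488/311 - 74) = 7*(-22526/311) = -157682/311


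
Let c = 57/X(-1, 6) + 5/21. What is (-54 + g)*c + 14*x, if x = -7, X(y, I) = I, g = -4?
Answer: -13919/21 ≈ -662.81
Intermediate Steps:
c = 409/42 (c = 57/6 + 5/21 = 57*(⅙) + 5*(1/21) = 19/2 + 5/21 = 409/42 ≈ 9.7381)
(-54 + g)*c + 14*x = (-54 - 4)*(409/42) + 14*(-7) = -58*409/42 - 98 = -11861/21 - 98 = -13919/21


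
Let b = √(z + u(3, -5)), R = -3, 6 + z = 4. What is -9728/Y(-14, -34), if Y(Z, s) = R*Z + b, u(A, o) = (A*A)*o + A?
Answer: -25536/113 + 1216*I*√11/113 ≈ -225.98 + 35.69*I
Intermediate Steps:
z = -2 (z = -6 + 4 = -2)
u(A, o) = A + o*A² (u(A, o) = A²*o + A = o*A² + A = A + o*A²)
b = 2*I*√11 (b = √(-2 + 3*(1 + 3*(-5))) = √(-2 + 3*(1 - 15)) = √(-2 + 3*(-14)) = √(-2 - 42) = √(-44) = 2*I*√11 ≈ 6.6332*I)
Y(Z, s) = -3*Z + 2*I*√11
-9728/Y(-14, -34) = -9728/(-3*(-14) + 2*I*√11) = -9728/(42 + 2*I*√11)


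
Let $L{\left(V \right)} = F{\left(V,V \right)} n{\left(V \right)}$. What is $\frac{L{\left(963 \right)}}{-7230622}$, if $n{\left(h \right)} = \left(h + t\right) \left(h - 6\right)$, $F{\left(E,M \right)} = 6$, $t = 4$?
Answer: $- \frac{2776257}{3615311} \approx -0.76792$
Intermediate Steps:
$n{\left(h \right)} = \left(-6 + h\right) \left(4 + h\right)$ ($n{\left(h \right)} = \left(h + 4\right) \left(h - 6\right) = \left(4 + h\right) \left(-6 + h\right) = \left(-6 + h\right) \left(4 + h\right)$)
$L{\left(V \right)} = -144 - 12 V + 6 V^{2}$ ($L{\left(V \right)} = 6 \left(-24 + V^{2} - 2 V\right) = -144 - 12 V + 6 V^{2}$)
$\frac{L{\left(963 \right)}}{-7230622} = \frac{-144 - 11556 + 6 \cdot 963^{2}}{-7230622} = \left(-144 - 11556 + 6 \cdot 927369\right) \left(- \frac{1}{7230622}\right) = \left(-144 - 11556 + 5564214\right) \left(- \frac{1}{7230622}\right) = 5552514 \left(- \frac{1}{7230622}\right) = - \frac{2776257}{3615311}$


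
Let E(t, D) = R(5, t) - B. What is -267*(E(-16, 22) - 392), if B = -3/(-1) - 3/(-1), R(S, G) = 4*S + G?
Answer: 105198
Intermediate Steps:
R(S, G) = G + 4*S
B = 6 (B = -3*(-1) - 3*(-1) = 3 + 3 = 6)
E(t, D) = 14 + t (E(t, D) = (t + 4*5) - 1*6 = (t + 20) - 6 = (20 + t) - 6 = 14 + t)
-267*(E(-16, 22) - 392) = -267*((14 - 16) - 392) = -267*(-2 - 392) = -267*(-394) = 105198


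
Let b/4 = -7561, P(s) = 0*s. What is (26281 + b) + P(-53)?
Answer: -3963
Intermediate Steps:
P(s) = 0
b = -30244 (b = 4*(-7561) = -30244)
(26281 + b) + P(-53) = (26281 - 30244) + 0 = -3963 + 0 = -3963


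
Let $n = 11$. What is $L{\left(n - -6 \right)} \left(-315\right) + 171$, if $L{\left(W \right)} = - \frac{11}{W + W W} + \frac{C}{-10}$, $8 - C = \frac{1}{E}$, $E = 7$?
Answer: $\frac{7307}{17} \approx 429.82$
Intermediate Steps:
$C = \frac{55}{7}$ ($C = 8 - \frac{1}{7} = \frac{55}{7} \approx 7.8571$)
$L{\left(W \right)} = - \frac{11}{14} - \frac{11}{W + W^{2}}$ ($L{\left(W \right)} = - \frac{11}{W + W W} + \frac{55}{7 \left(-10\right)} = - \frac{11}{W + W^{2}} + \frac{55}{7} \left(- \frac{1}{10}\right) = - \frac{11}{W + W^{2}} - \frac{11}{14} = - \frac{11}{14} - \frac{11}{W + W^{2}}$)
$L{\left(n - -6 \right)} \left(-315\right) + 171 = \frac{11 \left(-14 - \left(11 - -6\right) - \left(11 - -6\right)^{2}\right)}{14 \left(11 - -6\right) \left(1 + \left(11 - -6\right)\right)} \left(-315\right) + 171 = \frac{11 \left(-14 - \left(11 + 6\right) - \left(11 + 6\right)^{2}\right)}{14 \left(11 + 6\right) \left(1 + \left(11 + 6\right)\right)} \left(-315\right) + 171 = \frac{11 \left(-14 - 17 - 17^{2}\right)}{14 \cdot 17 \left(1 + 17\right)} \left(-315\right) + 171 = \frac{11}{14} \cdot \frac{1}{17} \cdot \frac{1}{18} \left(-14 - 17 - 289\right) \left(-315\right) + 171 = \frac{11}{14} \cdot \frac{1}{17} \cdot \frac{1}{18} \left(-320\right) \left(-315\right) + 171 = \left(- \frac{880}{1071}\right) \left(-315\right) + 171 = \frac{4400}{17} + 171 = \frac{7307}{17}$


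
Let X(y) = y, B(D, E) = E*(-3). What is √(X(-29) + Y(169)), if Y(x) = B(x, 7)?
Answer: 5*I*√2 ≈ 7.0711*I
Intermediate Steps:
B(D, E) = -3*E
Y(x) = -21 (Y(x) = -3*7 = -21)
√(X(-29) + Y(169)) = √(-29 - 21) = √(-50) = 5*I*√2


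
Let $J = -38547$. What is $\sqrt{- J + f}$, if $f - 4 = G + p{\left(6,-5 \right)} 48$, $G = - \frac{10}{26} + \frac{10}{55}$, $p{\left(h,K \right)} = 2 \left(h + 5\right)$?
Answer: $\frac{6 \sqrt{22497761}}{143} \approx 199.01$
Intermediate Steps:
$p{\left(h,K \right)} = 10 + 2 h$ ($p{\left(h,K \right)} = 2 \left(5 + h\right) = 10 + 2 h$)
$G = - \frac{29}{143}$ ($G = \left(-10\right) \frac{1}{26} + 10 \cdot \frac{1}{55} = - \frac{5}{13} + \frac{2}{11} = - \frac{29}{143} \approx -0.2028$)
$f = \frac{151551}{143}$ ($f = 4 - \left(\frac{29}{143} - \left(10 + 2 \cdot 6\right) 48\right) = 4 - \left(\frac{29}{143} - \left(10 + 12\right) 48\right) = 4 + \left(- \frac{29}{143} + 22 \cdot 48\right) = 4 + \left(- \frac{29}{143} + 1056\right) = 4 + \frac{150979}{143} = \frac{151551}{143} \approx 1059.8$)
$\sqrt{- J + f} = \sqrt{\left(-1\right) \left(-38547\right) + \frac{151551}{143}} = \sqrt{38547 + \frac{151551}{143}} = \sqrt{\frac{5663772}{143}} = \frac{6 \sqrt{22497761}}{143}$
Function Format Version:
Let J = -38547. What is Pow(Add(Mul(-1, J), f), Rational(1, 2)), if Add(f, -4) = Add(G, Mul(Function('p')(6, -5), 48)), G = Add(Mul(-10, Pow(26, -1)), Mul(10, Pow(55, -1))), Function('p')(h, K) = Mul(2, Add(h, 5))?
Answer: Mul(Rational(6, 143), Pow(22497761, Rational(1, 2))) ≈ 199.01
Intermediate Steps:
Function('p')(h, K) = Add(10, Mul(2, h)) (Function('p')(h, K) = Mul(2, Add(5, h)) = Add(10, Mul(2, h)))
G = Rational(-29, 143) (G = Add(Mul(-10, Rational(1, 26)), Mul(10, Rational(1, 55))) = Add(Rational(-5, 13), Rational(2, 11)) = Rational(-29, 143) ≈ -0.20280)
f = Rational(151551, 143) (f = Add(4, Add(Rational(-29, 143), Mul(Add(10, Mul(2, 6)), 48))) = Add(4, Add(Rational(-29, 143), Mul(Add(10, 12), 48))) = Add(4, Add(Rational(-29, 143), Mul(22, 48))) = Add(4, Add(Rational(-29, 143), 1056)) = Add(4, Rational(150979, 143)) = Rational(151551, 143) ≈ 1059.8)
Pow(Add(Mul(-1, J), f), Rational(1, 2)) = Pow(Add(Mul(-1, -38547), Rational(151551, 143)), Rational(1, 2)) = Pow(Add(38547, Rational(151551, 143)), Rational(1, 2)) = Pow(Rational(5663772, 143), Rational(1, 2)) = Mul(Rational(6, 143), Pow(22497761, Rational(1, 2)))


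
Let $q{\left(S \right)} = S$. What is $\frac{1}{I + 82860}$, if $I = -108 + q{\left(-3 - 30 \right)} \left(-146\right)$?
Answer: $\frac{1}{87570} \approx 1.1419 \cdot 10^{-5}$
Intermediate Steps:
$I = 4710$ ($I = -108 + \left(-3 - 30\right) \left(-146\right) = -108 - -4818 = -108 + 4818 = 4710$)
$\frac{1}{I + 82860} = \frac{1}{4710 + 82860} = \frac{1}{87570}$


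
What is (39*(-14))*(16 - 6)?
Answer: -5460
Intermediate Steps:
(39*(-14))*(16 - 6) = -546*10 = -5460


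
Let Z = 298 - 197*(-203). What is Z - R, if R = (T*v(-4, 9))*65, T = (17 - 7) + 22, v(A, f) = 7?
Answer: 25729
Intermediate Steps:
Z = 40289 (Z = 298 + 39991 = 40289)
T = 32 (T = 10 + 22 = 32)
R = 14560 (R = (32*7)*65 = 224*65 = 14560)
Z - R = 40289 - 1*14560 = 40289 - 14560 = 25729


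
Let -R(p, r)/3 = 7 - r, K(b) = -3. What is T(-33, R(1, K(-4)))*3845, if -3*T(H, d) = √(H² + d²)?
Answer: -3845*√221 ≈ -57160.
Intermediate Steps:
R(p, r) = -21 + 3*r (R(p, r) = -3*(7 - r) = -21 + 3*r)
T(H, d) = -√(H² + d²)/3
T(-33, R(1, K(-4)))*3845 = -√((-33)² + (-21 + 3*(-3))²)/3*3845 = -√(1089 + (-21 - 9)²)/3*3845 = -√(1089 + (-30)²)/3*3845 = -√(1089 + 900)/3*3845 = -√221*3845 = -3845*√221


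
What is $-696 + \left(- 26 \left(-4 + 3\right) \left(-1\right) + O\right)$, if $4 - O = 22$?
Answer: $-740$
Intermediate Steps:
$O = -18$ ($O = 4 - 22 = -18$)
$-696 + \left(- 26 \left(-4 + 3\right) \left(-1\right) + O\right) = -696 - \left(18 + 26 \left(-4 + 3\right) \left(-1\right)\right) = -696 - \left(18 + 26 \left(\left(-1\right) \left(-1\right)\right)\right) = -696 - 44 = -740$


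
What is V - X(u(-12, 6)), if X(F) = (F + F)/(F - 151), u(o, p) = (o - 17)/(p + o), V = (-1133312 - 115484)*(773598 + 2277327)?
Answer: -3341355035135042/877 ≈ -3.8100e+12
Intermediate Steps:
V = -3809982936300 (V = -1248796*3050925 = -3809982936300)
u(o, p) = (-17 + o)/(o + p)
X(F) = 2*F/(-151 + F) (X(F) = (2*F)/(-151 + F) = 2*F/(-151 + F))
V - X(u(-12, 6)) = -3809982936300 - 2*(-17 - 12)/(-12 + 6)/(-151 + (-17 - 12)/(-12 + 6)) = -3809982936300 - 2*-29/(-6)/(-151 - 29/(-6)) = -3809982936300 - 2*(-⅙*(-29))/(-151 - ⅙*(-29)) = -3809982936300 - 2*29/(6*(-151 + 29/6)) = -3809982936300 - 2*29/(6*(-877/6)) = -3809982936300 - 2*29*(-6)/(6*877) = -3809982936300 - 1*(-58/877) = -3809982936300 + 58/877 = -3341355035135042/877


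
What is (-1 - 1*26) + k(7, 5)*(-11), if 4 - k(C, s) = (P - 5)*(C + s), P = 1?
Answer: -599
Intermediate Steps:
k(C, s) = 4 + 4*C + 4*s (k(C, s) = 4 - (1 - 5)*(C + s) = 4 - (-4)*(C + s) = 4 - (-4*C - 4*s) = 4 + (4*C + 4*s) = 4 + 4*C + 4*s)
(-1 - 1*26) + k(7, 5)*(-11) = (-1 - 1*26) + (4 + 4*7 + 4*5)*(-11) = (-1 - 26) + (4 + 28 + 20)*(-11) = -27 + 52*(-11) = -27 - 572 = -599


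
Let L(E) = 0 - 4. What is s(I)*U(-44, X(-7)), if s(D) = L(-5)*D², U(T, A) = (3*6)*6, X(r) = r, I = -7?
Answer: -21168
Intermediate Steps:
L(E) = -4
U(T, A) = 108 (U(T, A) = 18*6 = 108)
s(D) = -4*D²
s(I)*U(-44, X(-7)) = -4*(-7)²*108 = -4*49*108 = -196*108 = -21168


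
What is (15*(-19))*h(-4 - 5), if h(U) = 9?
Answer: -2565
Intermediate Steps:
(15*(-19))*h(-4 - 5) = (15*(-19))*9 = -285*9 = -2565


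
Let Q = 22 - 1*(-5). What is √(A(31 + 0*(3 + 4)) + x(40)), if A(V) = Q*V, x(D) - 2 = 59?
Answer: √898 ≈ 29.967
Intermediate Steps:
Q = 27 (Q = 22 + 5 = 27)
x(D) = 61 (x(D) = 2 + 59 = 61)
A(V) = 27*V
√(A(31 + 0*(3 + 4)) + x(40)) = √(27*(31 + 0*(3 + 4)) + 61) = √(27*(31 + 0*7) + 61) = √(27*(31 + 0) + 61) = √(27*31 + 61) = √(837 + 61) = √898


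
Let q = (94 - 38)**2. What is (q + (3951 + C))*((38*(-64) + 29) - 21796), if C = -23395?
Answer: 394637292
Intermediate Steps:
q = 3136 (q = 56**2 = 3136)
(q + (3951 + C))*((38*(-64) + 29) - 21796) = (3136 + (3951 - 23395))*((38*(-64) + 29) - 21796) = (3136 - 19444)*((-2432 + 29) - 21796) = -16308*(-2403 - 21796) = -16308*(-24199) = 394637292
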